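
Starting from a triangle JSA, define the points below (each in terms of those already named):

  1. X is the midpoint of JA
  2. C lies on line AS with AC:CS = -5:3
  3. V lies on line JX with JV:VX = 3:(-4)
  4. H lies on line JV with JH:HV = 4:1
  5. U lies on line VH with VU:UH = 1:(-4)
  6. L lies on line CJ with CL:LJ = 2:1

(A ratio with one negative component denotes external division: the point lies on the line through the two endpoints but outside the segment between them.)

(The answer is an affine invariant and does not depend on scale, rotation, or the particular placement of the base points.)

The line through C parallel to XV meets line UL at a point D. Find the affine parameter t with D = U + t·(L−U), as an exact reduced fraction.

t = 3

Assign J = (0, 0), S = (1, 0), A = (0, 1) — the answer is frame-independent, so this choice is without loss of generality.
1. X is the midpoint of JA ⇒ X = (0, 1/2)
2. C lies on line AS with AC:CS = -5:3 ⇒ C = (5/2, -3/2)
3. V lies on line JX with JV:VX = 3:(-4) ⇒ V = (0, -3/2)
4. H lies on line JV with JH:HV = 4:1 ⇒ H = (0, -6/5)
5. U lies on line VH with VU:UH = 1:(-4) ⇒ U = (0, -8/5)
6. L lies on line CJ with CL:LJ = 2:1 ⇒ L = (5/6, -1/2)
through C parallel to XV: direction (0, -2); meets UL at D = (5/2, 17/10)
D = U + t·(L−U) with t = 3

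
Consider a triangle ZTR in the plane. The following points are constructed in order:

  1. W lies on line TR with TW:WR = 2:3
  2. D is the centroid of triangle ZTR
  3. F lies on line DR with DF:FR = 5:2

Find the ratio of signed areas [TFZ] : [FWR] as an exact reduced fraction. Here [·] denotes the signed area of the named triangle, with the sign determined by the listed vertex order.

[TFZ]:[FWR] = 85/6

Choose coordinates Z = (0, 0), T = (1, 0), R = (0, 1).
1. W lies on line TR with TW:WR = 2:3 ⇒ W = (3/5, 2/5)
2. D is the centroid of triangle ZTR ⇒ D = (1/3, 1/3)
3. F lies on line DR with DF:FR = 5:2 ⇒ F = (2/21, 17/21)
2·[TFZ] = 17/21, 2·[FWR] = 2/35
[TFZ]:[FWR] = 17/21:2/35 = 85/6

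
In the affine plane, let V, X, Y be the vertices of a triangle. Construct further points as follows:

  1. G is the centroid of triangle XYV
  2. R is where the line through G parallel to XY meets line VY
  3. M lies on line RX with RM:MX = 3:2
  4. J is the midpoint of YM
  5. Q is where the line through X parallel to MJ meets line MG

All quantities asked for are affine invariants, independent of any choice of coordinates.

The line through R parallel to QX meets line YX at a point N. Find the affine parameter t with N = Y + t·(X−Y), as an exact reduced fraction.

t = -3/2

Choose coordinates V = (0, 0), X = (1, 0), Y = (0, 1).
1. G is the centroid of triangle XYV ⇒ G = (1/3, 1/3)
2. R is where the line through G parallel to XY meets line VY ⇒ R = (0, 2/3)
3. M lies on line RX with RM:MX = 3:2 ⇒ M = (3/5, 4/15)
4. J is the midpoint of YM ⇒ J = (3/10, 19/30)
5. Q is where the line through X parallel to MJ meets line MG ⇒ Q = (29/35, 22/105)
through R parallel to QX: direction (6/35, -22/105); meets YX at N = (-3/2, 5/2)
N = Y + t·(X−Y) with t = -3/2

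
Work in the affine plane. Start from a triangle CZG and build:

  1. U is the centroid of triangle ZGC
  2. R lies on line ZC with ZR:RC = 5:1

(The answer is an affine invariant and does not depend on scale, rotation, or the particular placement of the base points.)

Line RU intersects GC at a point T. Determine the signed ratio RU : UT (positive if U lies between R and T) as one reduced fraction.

Work in coordinates with C = (0, 0), Z = (1, 0), G = (0, 1).
1. U is the centroid of triangle ZGC ⇒ U = (1/3, 1/3)
2. R lies on line ZC with ZR:RC = 5:1 ⇒ R = (1/6, 0)
line RU meets GC at T = (0, -1/3)
U = R + t·(T−R) with t = -1, so RU:UT = -1:2

RU:UT = -1/2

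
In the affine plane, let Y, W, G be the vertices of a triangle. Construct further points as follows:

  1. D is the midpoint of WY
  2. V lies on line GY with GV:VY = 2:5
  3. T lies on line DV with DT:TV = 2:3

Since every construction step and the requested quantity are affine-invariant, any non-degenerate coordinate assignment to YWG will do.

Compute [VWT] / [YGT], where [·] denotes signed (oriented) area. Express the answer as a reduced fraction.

Work in coordinates with Y = (0, 0), W = (1, 0), G = (0, 1).
1. D is the midpoint of WY ⇒ D = (1/2, 0)
2. V lies on line GY with GV:VY = 2:5 ⇒ V = (0, 5/7)
3. T lies on line DV with DT:TV = 2:3 ⇒ T = (3/10, 2/7)
2·[VWT] = -3/14, 2·[YGT] = -3/10
[VWT]:[YGT] = -3/14:-3/10 = 5/7

[VWT]:[YGT] = 5/7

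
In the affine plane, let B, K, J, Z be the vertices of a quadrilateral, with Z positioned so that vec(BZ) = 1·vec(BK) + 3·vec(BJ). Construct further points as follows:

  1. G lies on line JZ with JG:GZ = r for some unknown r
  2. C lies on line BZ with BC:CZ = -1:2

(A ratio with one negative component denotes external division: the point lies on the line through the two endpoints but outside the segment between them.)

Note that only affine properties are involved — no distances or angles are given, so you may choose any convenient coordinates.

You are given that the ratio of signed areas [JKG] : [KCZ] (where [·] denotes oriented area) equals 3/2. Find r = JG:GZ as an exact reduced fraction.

r = -3/4

Choose coordinates B = (0, 0), K = (1, 0), J = (0, 1), Z = (1, 3).
1. With JG:GZ = r, write λ = r/(r+1) so G = J + λ·(Z−J); G is affine-linear in λ
2. C lies on line BZ with BC:CZ = -1:2 ⇒ C = (-1, -3)
Every point depending on G is an affine combination of G and λ-independent points, so each such coordinate is linear in λ; the λ² term in each signed area is a multiple of (Z−J)×(Z−J) = 0, so 2·[JKG] and 2·[KCZ] are each linear in λ. Evaluating at λ=0 and λ=1:
  2·[JKG] = 3·λ,   2·[KCZ] = -6
So [JKG]:[KCZ] = (3·λ) / (-6). Setting this equal to 3/2:
  3·λ = 3/2·(-6)  ⇒  λ = -3
Then r = λ/(1−λ) = (-3)/(4) = -3/4. Check: with r = -3/4, G = (-3, -5) and [JKG]:[KCZ] = 3/2 as required.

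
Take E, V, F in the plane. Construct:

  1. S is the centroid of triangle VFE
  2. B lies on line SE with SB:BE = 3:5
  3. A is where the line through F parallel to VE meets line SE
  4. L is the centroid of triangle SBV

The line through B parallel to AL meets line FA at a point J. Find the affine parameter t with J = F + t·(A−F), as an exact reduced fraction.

t = 40/59

Choose coordinates E = (0, 0), V = (1, 0), F = (0, 1).
1. S is the centroid of triangle VFE ⇒ S = (1/3, 1/3)
2. B lies on line SE with SB:BE = 3:5 ⇒ B = (5/24, 5/24)
3. A is where the line through F parallel to VE meets line SE ⇒ A = (1, 1)
4. L is the centroid of triangle SBV ⇒ L = (37/72, 13/72)
through B parallel to AL: direction (-35/72, -59/72); meets FA at J = (40/59, 1)
J = F + t·(A−F) with t = 40/59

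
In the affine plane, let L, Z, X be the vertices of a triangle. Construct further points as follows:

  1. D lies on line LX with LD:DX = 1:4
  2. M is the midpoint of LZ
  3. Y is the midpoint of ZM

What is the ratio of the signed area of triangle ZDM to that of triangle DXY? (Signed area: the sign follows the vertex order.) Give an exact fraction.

Assign L = (0, 0), Z = (1, 0), X = (0, 1) — the answer is frame-independent, so this choice is without loss of generality.
1. D lies on line LX with LD:DX = 1:4 ⇒ D = (0, 1/5)
2. M is the midpoint of LZ ⇒ M = (1/2, 0)
3. Y is the midpoint of ZM ⇒ Y = (3/4, 0)
2·[ZDM] = 1/10, 2·[DXY] = -3/5
[ZDM]:[DXY] = 1/10:-3/5 = -1/6

[ZDM]:[DXY] = -1/6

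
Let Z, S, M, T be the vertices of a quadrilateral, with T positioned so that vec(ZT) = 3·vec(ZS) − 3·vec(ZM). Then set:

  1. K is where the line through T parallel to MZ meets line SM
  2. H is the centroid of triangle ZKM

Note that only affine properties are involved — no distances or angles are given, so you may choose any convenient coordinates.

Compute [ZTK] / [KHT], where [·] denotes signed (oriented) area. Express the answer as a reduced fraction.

[ZTK]:[KHT] = 3/2

Work in coordinates with Z = (0, 0), S = (1, 0), M = (0, 1), T = (3, -3).
1. K is where the line through T parallel to MZ meets line SM ⇒ K = (3, -2)
2. H is the centroid of triangle ZKM ⇒ H = (1, -1/3)
2·[ZTK] = 3, 2·[KHT] = 2
[ZTK]:[KHT] = 3:2 = 3/2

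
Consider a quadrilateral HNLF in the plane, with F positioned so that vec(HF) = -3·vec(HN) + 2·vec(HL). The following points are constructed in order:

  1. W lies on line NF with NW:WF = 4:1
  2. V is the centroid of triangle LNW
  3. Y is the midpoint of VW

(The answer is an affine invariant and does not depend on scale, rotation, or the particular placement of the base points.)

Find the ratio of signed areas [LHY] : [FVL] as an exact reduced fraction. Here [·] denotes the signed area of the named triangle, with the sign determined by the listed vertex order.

Set H = (0, 0), N = (1, 0), L = (0, 1), F = (-3, 2); any affine frame gives the same invariant.
1. W lies on line NF with NW:WF = 4:1 ⇒ W = (-11/5, 8/5)
2. V is the centroid of triangle LNW ⇒ V = (-2/5, 13/15)
3. Y is the midpoint of VW ⇒ Y = (-13/10, 37/30)
2·[LHY] = -13/10, 2·[FVL] = 4/5
[LHY]:[FVL] = -13/10:4/5 = -13/8

[LHY]:[FVL] = -13/8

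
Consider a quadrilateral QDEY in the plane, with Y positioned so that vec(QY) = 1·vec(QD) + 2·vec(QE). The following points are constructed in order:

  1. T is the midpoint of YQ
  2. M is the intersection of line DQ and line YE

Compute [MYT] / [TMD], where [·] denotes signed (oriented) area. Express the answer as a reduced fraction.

Work in coordinates with Q = (0, 0), D = (1, 0), E = (0, 1), Y = (1, 2).
1. T is the midpoint of YQ ⇒ T = (1/2, 1)
2. M is the intersection of line DQ and line YE ⇒ M = (-1, 0)
2·[MYT] = -1, 2·[TMD] = 2
[MYT]:[TMD] = -1:2 = -1/2

[MYT]:[TMD] = -1/2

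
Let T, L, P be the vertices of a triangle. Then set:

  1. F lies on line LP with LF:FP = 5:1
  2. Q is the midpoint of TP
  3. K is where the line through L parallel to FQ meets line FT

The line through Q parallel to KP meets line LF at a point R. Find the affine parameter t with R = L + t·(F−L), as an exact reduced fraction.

Set T = (0, 0), L = (1, 0), P = (0, 1); any affine frame gives the same invariant.
1. F lies on line LP with LF:FP = 5:1 ⇒ F = (1/6, 5/6)
2. Q is the midpoint of TP ⇒ Q = (0, 1/2)
3. K is where the line through L parallel to FQ meets line FT ⇒ K = (-2/3, -10/3)
through Q parallel to KP: direction (2/3, 13/3); meets LF at R = (1/15, 14/15)
R = L + t·(F−L) with t = 28/25

t = 28/25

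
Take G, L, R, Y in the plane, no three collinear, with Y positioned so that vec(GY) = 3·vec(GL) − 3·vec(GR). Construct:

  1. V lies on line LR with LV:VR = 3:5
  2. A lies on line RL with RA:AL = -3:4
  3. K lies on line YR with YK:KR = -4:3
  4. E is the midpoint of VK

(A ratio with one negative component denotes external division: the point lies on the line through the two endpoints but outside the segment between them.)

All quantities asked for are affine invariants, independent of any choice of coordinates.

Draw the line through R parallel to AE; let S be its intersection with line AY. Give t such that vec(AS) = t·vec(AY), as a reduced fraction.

Assign G = (0, 0), L = (1, 0), R = (0, 1), Y = (3, -3) — the answer is frame-independent, so this choice is without loss of generality.
1. V lies on line LR with LV:VR = 3:5 ⇒ V = (5/8, 3/8)
2. A lies on line RL with RA:AL = -3:4 ⇒ A = (-3, 4)
3. K lies on line YR with YK:KR = -4:3 ⇒ K = (-9, 13)
4. E is the midpoint of VK ⇒ E = (-67/16, 107/16)
through R parallel to AE: direction (-19/16, 43/16); meets AY at S = (57/125, -4/125)
S = A + t·(Y−A) with t = 72/125

t = 72/125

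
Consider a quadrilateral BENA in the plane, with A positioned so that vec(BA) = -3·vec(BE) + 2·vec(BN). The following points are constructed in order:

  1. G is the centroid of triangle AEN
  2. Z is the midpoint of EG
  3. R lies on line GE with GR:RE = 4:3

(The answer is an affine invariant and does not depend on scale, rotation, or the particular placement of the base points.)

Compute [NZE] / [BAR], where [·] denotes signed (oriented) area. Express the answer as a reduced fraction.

Work in coordinates with B = (0, 0), E = (1, 0), N = (0, 1), A = (-3, 2).
1. G is the centroid of triangle AEN ⇒ G = (-2/3, 1)
2. Z is the midpoint of EG ⇒ Z = (1/6, 1/2)
3. R lies on line GE with GR:RE = 4:3 ⇒ R = (2/7, 3/7)
2·[NZE] = 1/3, 2·[BAR] = -13/7
[NZE]:[BAR] = 1/3:-13/7 = -7/39

[NZE]:[BAR] = -7/39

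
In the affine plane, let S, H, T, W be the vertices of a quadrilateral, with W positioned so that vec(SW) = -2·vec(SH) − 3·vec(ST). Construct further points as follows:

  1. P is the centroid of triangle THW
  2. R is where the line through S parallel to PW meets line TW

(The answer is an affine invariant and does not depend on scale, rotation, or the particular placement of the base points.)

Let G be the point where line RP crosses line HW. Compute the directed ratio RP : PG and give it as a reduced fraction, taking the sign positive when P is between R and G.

Assign S = (0, 0), H = (1, 0), T = (0, 1), W = (-2, -3) — the answer is frame-independent, so this choice is without loss of generality.
1. P is the centroid of triangle THW ⇒ P = (-1/3, -2/3)
2. R is where the line through S parallel to PW meets line TW ⇒ R = (-5/3, -7/3)
line RP meets HW at G = (-3, -4)
P = R + t·(G−R) with t = -1, so RP:PG = -1:2

RP:PG = -1/2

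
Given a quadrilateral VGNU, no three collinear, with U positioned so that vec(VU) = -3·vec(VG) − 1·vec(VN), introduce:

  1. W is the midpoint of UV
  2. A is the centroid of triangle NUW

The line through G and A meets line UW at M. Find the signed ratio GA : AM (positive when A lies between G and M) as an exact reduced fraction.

GA:AM = -2

Choose coordinates V = (0, 0), G = (1, 0), N = (0, 1), U = (-3, -1).
1. W is the midpoint of UV ⇒ W = (-3/2, -1/2)
2. A is the centroid of triangle NUW ⇒ A = (-3/2, -1/6)
line GA meets UW at M = (-1/4, -1/12)
A = G + t·(M−G) with t = 2, so GA:AM = 2:-1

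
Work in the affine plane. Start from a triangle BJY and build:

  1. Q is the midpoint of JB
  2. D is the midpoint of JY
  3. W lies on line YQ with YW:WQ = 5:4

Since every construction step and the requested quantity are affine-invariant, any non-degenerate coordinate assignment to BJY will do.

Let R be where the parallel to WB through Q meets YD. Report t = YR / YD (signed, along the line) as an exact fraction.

t = 18/13

Work in coordinates with B = (0, 0), J = (1, 0), Y = (0, 1).
1. Q is the midpoint of JB ⇒ Q = (1/2, 0)
2. D is the midpoint of JY ⇒ D = (1/2, 1/2)
3. W lies on line YQ with YW:WQ = 5:4 ⇒ W = (5/18, 4/9)
through Q parallel to WB: direction (-5/18, -4/9); meets YD at R = (9/13, 4/13)
R = Y + t·(D−Y) with t = 18/13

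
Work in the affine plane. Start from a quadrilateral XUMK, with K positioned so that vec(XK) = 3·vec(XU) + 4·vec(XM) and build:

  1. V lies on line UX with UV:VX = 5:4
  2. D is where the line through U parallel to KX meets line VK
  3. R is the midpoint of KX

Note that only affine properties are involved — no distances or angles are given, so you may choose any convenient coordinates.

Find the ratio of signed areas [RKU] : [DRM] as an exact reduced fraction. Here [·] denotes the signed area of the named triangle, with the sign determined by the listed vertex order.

Work in coordinates with X = (0, 0), U = (1, 0), M = (0, 1), K = (3, 4).
1. V lies on line UX with UV:VX = 5:4 ⇒ V = (4/9, 0)
2. D is where the line through U parallel to KX meets line VK ⇒ D = (-11/4, -5)
3. R is the midpoint of KX ⇒ R = (3/2, 2)
2·[RKU] = -2, 2·[DRM] = 25/4
[RKU]:[DRM] = -2:25/4 = -8/25

[RKU]:[DRM] = -8/25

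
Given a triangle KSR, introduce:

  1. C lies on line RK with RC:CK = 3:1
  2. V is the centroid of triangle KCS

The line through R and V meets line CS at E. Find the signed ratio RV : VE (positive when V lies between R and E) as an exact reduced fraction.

RV:VE = -10

Assign K = (0, 0), S = (1, 0), R = (0, 1) — the answer is frame-independent, so this choice is without loss of generality.
1. C lies on line RK with RC:CK = 3:1 ⇒ C = (0, 1/4)
2. V is the centroid of triangle KCS ⇒ V = (1/3, 1/12)
line RV meets CS at E = (3/10, 7/40)
V = R + t·(E−R) with t = 10/9, so RV:VE = 10/9:-1/9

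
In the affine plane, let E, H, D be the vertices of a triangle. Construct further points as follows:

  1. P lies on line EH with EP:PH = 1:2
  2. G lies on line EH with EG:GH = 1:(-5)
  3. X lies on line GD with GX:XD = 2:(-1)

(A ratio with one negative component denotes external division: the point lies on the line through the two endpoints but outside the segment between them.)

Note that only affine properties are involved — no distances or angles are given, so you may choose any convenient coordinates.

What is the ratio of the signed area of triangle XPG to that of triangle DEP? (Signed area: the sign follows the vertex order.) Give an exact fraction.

Assign E = (0, 0), H = (1, 0), D = (0, 1) — the answer is frame-independent, so this choice is without loss of generality.
1. P lies on line EH with EP:PH = 1:2 ⇒ P = (1/3, 0)
2. G lies on line EH with EG:GH = 1:(-5) ⇒ G = (-1/4, 0)
3. X lies on line GD with GX:XD = 2:(-1) ⇒ X = (1/4, 2)
2·[XPG] = -7/6, 2·[DEP] = 1/3
[XPG]:[DEP] = -7/6:1/3 = -7/2

[XPG]:[DEP] = -7/2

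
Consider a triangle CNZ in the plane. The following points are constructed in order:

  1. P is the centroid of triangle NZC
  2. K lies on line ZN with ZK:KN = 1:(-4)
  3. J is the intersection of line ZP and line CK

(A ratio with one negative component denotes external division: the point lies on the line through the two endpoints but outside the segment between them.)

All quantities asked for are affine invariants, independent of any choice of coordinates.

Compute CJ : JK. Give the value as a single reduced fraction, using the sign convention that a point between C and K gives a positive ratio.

CJ:JK = -3

Choose coordinates C = (0, 0), N = (1, 0), Z = (0, 1).
1. P is the centroid of triangle NZC ⇒ P = (1/3, 1/3)
2. K lies on line ZN with ZK:KN = 1:(-4) ⇒ K = (-1/3, 4/3)
3. J is the intersection of line ZP and line CK ⇒ J = (-1/2, 2)
J = C + t·(K−C) with t = 3/2, so CJ:JK = t:(1−t) = 3/2:-1/2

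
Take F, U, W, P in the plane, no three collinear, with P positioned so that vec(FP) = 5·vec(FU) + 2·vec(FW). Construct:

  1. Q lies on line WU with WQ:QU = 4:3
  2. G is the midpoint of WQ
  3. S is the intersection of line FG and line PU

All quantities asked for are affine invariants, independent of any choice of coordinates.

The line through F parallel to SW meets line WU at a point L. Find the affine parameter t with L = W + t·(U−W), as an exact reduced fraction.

t = 2/15

Set F = (0, 0), U = (1, 0), W = (0, 1), P = (5, 2); any affine frame gives the same invariant.
1. Q lies on line WU with WQ:QU = 4:3 ⇒ Q = (4/7, 3/7)
2. G is the midpoint of WQ ⇒ G = (2/7, 5/7)
3. S is the intersection of line FG and line PU ⇒ S = (-1/4, -5/8)
through F parallel to SW: direction (1/4, 13/8); meets WU at L = (2/15, 13/15)
L = W + t·(U−W) with t = 2/15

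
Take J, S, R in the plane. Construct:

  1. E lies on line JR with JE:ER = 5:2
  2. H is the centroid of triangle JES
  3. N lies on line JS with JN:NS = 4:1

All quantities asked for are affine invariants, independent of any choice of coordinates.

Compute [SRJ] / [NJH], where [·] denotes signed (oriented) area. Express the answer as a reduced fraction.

Work in coordinates with J = (0, 0), S = (1, 0), R = (0, 1).
1. E lies on line JR with JE:ER = 5:2 ⇒ E = (0, 5/7)
2. H is the centroid of triangle JES ⇒ H = (1/3, 5/21)
3. N lies on line JS with JN:NS = 4:1 ⇒ N = (4/5, 0)
2·[SRJ] = 1, 2·[NJH] = -4/21
[SRJ]:[NJH] = 1:-4/21 = -21/4

[SRJ]:[NJH] = -21/4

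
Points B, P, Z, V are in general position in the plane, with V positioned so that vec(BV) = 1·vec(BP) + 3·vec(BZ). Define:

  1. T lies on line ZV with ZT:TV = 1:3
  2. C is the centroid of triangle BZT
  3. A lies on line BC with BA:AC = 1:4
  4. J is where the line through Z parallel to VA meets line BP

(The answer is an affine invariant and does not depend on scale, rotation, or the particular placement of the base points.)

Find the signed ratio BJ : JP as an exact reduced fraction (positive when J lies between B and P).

Set B = (0, 0), P = (1, 0), Z = (0, 1), V = (1, 3); any affine frame gives the same invariant.
1. T lies on line ZV with ZT:TV = 1:3 ⇒ T = (1/4, 3/2)
2. C is the centroid of triangle BZT ⇒ C = (1/12, 5/6)
3. A lies on line BC with BA:AC = 1:4 ⇒ A = (1/60, 1/6)
4. J is where the line through Z parallel to VA meets line BP ⇒ J = (-59/170, 0)
J = B + t·(P−B) with t = -59/170, so BJ:JP = t:(1−t) = -59/170:229/170

BJ:JP = -59/229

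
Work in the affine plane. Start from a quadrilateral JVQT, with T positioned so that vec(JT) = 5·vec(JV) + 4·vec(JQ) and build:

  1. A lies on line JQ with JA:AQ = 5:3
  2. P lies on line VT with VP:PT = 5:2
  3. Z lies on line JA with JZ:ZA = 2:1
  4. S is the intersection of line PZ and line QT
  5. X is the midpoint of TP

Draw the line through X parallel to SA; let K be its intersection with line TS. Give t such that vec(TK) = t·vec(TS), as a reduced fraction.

t = 191/238

Work in coordinates with J = (0, 0), V = (1, 0), Q = (0, 1), T = (5, 4).
1. A lies on line JQ with JA:AQ = 5:3 ⇒ A = (0, 5/8)
2. P lies on line VT with VP:PT = 5:2 ⇒ P = (27/7, 20/7)
3. Z lies on line JA with JZ:ZA = 2:1 ⇒ Z = (0, 5/12)
4. S is the intersection of line PZ and line QT ⇒ S = (945/53, 620/53)
5. X is the midpoint of TP ⇒ X = (31/7, 24/7)
through X parallel to SA: direction (-945/53, -4695/424); meets TS at K = (5675/371, 3776/371)
K = T + t·(S−T) with t = 191/238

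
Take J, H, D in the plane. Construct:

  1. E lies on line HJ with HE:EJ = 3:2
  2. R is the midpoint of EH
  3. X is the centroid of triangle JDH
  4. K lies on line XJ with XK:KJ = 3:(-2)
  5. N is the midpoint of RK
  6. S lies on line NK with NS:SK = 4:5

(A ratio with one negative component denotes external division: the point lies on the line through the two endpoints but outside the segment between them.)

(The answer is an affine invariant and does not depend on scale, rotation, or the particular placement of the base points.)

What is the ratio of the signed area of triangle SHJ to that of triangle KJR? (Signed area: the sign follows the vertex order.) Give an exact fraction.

Work in coordinates with J = (0, 0), H = (1, 0), D = (0, 1).
1. E lies on line HJ with HE:EJ = 3:2 ⇒ E = (2/5, 0)
2. R is the midpoint of EH ⇒ R = (7/10, 0)
3. X is the centroid of triangle JDH ⇒ X = (1/3, 1/3)
4. K lies on line XJ with XK:KJ = 3:(-2) ⇒ K = (-2/3, -2/3)
5. N is the midpoint of RK ⇒ N = (1/60, -1/3)
6. S lies on line NK with NS:SK = 4:5 ⇒ S = (-31/108, -13/27)
2·[SHJ] = 13/27, 2·[KJR] = -7/15
[SHJ]:[KJR] = 13/27:-7/15 = -65/63

[SHJ]:[KJR] = -65/63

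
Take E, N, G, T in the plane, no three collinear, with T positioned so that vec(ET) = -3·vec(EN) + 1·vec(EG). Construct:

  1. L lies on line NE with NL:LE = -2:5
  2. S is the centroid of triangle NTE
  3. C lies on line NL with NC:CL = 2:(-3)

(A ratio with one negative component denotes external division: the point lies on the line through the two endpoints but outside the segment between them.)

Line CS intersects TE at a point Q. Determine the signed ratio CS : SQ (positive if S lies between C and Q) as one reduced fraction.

CS:SQ = -2

Assign E = (0, 0), N = (1, 0), G = (0, 1), T = (-3, 1) — the answer is frame-independent, so this choice is without loss of generality.
1. L lies on line NE with NL:LE = -2:5 ⇒ L = (5/3, 0)
2. S is the centroid of triangle NTE ⇒ S = (-2/3, 1/3)
3. C lies on line NL with NC:CL = 2:(-3) ⇒ C = (-1/3, 0)
line CS meets TE at Q = (-1/2, 1/6)
S = C + t·(Q−C) with t = 2, so CS:SQ = 2:-1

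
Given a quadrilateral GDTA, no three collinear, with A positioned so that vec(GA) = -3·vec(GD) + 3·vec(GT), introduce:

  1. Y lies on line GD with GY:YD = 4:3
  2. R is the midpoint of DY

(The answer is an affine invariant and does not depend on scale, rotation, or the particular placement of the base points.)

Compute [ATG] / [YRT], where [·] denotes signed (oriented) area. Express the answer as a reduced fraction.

[ATG]:[YRT] = -14

Assign G = (0, 0), D = (1, 0), T = (0, 1), A = (-3, 3) — the answer is frame-independent, so this choice is without loss of generality.
1. Y lies on line GD with GY:YD = 4:3 ⇒ Y = (4/7, 0)
2. R is the midpoint of DY ⇒ R = (11/14, 0)
2·[ATG] = -3, 2·[YRT] = 3/14
[ATG]:[YRT] = -3:3/14 = -14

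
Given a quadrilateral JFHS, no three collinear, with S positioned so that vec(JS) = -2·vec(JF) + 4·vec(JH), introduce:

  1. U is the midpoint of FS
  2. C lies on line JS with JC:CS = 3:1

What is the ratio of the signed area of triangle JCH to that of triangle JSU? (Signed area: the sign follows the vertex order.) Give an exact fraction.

[JCH]:[JSU] = 3/4

Work in coordinates with J = (0, 0), F = (1, 0), H = (0, 1), S = (-2, 4).
1. U is the midpoint of FS ⇒ U = (-1/2, 2)
2. C lies on line JS with JC:CS = 3:1 ⇒ C = (-3/2, 3)
2·[JCH] = -3/2, 2·[JSU] = -2
[JCH]:[JSU] = -3/2:-2 = 3/4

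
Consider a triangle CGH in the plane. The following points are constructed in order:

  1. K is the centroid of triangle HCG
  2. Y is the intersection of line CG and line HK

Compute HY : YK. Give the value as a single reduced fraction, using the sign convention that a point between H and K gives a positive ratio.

Assign C = (0, 0), G = (1, 0), H = (0, 1) — the answer is frame-independent, so this choice is without loss of generality.
1. K is the centroid of triangle HCG ⇒ K = (1/3, 1/3)
2. Y is the intersection of line CG and line HK ⇒ Y = (1/2, 0)
Y = H + t·(K−H) with t = 3/2, so HY:YK = t:(1−t) = 3/2:-1/2

HY:YK = -3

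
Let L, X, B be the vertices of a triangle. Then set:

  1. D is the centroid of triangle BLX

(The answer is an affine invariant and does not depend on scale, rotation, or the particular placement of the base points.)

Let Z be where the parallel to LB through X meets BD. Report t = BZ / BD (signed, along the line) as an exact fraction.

Choose coordinates L = (0, 0), X = (1, 0), B = (0, 1).
1. D is the centroid of triangle BLX ⇒ D = (1/3, 1/3)
through X parallel to LB: direction (0, 1); meets BD at Z = (1, -1)
Z = B + t·(D−B) with t = 3

t = 3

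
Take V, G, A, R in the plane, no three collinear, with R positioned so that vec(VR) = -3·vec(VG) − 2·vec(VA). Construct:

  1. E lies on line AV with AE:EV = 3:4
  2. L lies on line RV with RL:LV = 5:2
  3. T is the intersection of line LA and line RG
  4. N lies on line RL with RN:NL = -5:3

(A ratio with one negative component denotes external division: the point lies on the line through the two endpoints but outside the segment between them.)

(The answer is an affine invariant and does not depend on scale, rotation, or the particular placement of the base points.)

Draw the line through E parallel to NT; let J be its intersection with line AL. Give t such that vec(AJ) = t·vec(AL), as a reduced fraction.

t = 13/28

Assign V = (0, 0), G = (1, 0), A = (0, 1), R = (-3, -2) — the answer is frame-independent, so this choice is without loss of generality.
1. E lies on line AV with AE:EV = 3:4 ⇒ E = (0, 4/7)
2. L lies on line RV with RL:LV = 5:2 ⇒ L = (-6/7, -4/7)
3. T is the intersection of line LA and line RG ⇒ T = (-9/8, -17/16)
4. N lies on line RL with RN:NL = -5:3 ⇒ N = (33/14, 11/7)
through E parallel to NT: direction (-195/56, -295/112); meets AL at J = (-39/98, 53/196)
J = A + t·(L−A) with t = 13/28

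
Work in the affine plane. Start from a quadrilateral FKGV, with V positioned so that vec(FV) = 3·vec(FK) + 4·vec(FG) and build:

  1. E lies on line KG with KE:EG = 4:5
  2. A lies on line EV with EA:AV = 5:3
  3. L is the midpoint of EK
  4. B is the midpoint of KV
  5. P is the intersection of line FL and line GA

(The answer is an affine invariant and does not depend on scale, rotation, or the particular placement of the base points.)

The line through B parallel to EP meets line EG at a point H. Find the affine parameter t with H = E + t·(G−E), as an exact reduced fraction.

Set F = (0, 0), K = (1, 0), G = (0, 1), V = (3, 4); any affine frame gives the same invariant.
1. E lies on line KG with KE:EG = 4:5 ⇒ E = (5/9, 4/9)
2. A lies on line EV with EA:AV = 5:3 ⇒ A = (25/12, 8/3)
3. L is the midpoint of EK ⇒ L = (7/9, 2/9)
4. B is the midpoint of KV ⇒ B = (2, 2)
5. P is the intersection of line FL and line GA ⇒ P = (-35/18, -5/9)
through B parallel to EP: direction (-5/2, -1); meets EG at H = (-1/7, 8/7)
H = E + t·(G−E) with t = 44/35

t = 44/35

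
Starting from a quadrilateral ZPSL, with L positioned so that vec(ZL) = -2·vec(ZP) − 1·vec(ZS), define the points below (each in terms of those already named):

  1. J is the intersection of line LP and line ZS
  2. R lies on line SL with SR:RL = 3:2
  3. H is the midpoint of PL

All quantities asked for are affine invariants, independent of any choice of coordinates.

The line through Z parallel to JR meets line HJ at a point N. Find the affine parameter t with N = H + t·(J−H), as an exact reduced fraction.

t = 5/2

Assign Z = (0, 0), P = (1, 0), S = (0, 1), L = (-2, -1) — the answer is frame-independent, so this choice is without loss of generality.
1. J is the intersection of line LP and line ZS ⇒ J = (0, -1/3)
2. R lies on line SL with SR:RL = 3:2 ⇒ R = (-6/5, -1/5)
3. H is the midpoint of PL ⇒ H = (-1/2, -1/2)
through Z parallel to JR: direction (-6/5, 2/15); meets HJ at N = (3/4, -1/12)
N = H + t·(J−H) with t = 5/2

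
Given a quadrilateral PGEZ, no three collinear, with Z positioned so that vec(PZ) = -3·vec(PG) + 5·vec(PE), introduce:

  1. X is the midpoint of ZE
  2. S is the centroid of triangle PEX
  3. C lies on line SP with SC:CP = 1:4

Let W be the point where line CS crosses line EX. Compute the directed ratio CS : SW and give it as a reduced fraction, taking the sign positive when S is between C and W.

CS:SW = 2/5

Set P = (0, 0), G = (1, 0), E = (0, 1), Z = (-3, 5); any affine frame gives the same invariant.
1. X is the midpoint of ZE ⇒ X = (-3/2, 3)
2. S is the centroid of triangle PEX ⇒ S = (-1/2, 4/3)
3. C lies on line SP with SC:CP = 1:4 ⇒ C = (-2/5, 16/15)
line CS meets EX at W = (-3/4, 2)
S = C + t·(W−C) with t = 2/7, so CS:SW = 2/7:5/7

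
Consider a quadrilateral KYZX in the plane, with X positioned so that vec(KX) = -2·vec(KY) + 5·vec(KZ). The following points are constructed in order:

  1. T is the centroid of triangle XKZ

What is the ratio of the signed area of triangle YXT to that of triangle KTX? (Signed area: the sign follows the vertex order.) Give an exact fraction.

Work in coordinates with K = (0, 0), Y = (1, 0), Z = (0, 1), X = (-2, 5).
1. T is the centroid of triangle XKZ ⇒ T = (-2/3, 2)
2·[YXT] = 7/3, 2·[KTX] = 2/3
[YXT]:[KTX] = 7/3:2/3 = 7/2

[YXT]:[KTX] = 7/2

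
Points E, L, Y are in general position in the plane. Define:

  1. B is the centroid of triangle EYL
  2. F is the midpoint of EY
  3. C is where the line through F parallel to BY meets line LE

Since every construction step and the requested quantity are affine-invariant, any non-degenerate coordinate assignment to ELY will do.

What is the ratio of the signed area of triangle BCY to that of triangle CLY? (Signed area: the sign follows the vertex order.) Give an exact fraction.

Work in coordinates with E = (0, 0), L = (1, 0), Y = (0, 1).
1. B is the centroid of triangle EYL ⇒ B = (1/3, 1/3)
2. F is the midpoint of EY ⇒ F = (0, 1/2)
3. C is where the line through F parallel to BY meets line LE ⇒ C = (1/4, 0)
2·[BCY] = -1/6, 2·[CLY] = 3/4
[BCY]:[CLY] = -1/6:3/4 = -2/9

[BCY]:[CLY] = -2/9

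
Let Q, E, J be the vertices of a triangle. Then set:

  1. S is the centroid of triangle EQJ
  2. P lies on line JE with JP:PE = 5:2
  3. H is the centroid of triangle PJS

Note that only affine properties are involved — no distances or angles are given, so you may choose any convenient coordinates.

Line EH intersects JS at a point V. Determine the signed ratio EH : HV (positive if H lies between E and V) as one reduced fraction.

EH:HV = 16/5

Assign Q = (0, 0), E = (1, 0), J = (0, 1) — the answer is frame-independent, so this choice is without loss of generality.
1. S is the centroid of triangle EQJ ⇒ S = (1/3, 1/3)
2. P lies on line JE with JP:PE = 5:2 ⇒ P = (5/7, 2/7)
3. H is the centroid of triangle PJS ⇒ H = (22/63, 34/63)
line EH meets JS at V = (7/48, 17/24)
H = E + t·(V−E) with t = 16/21, so EH:HV = 16/21:5/21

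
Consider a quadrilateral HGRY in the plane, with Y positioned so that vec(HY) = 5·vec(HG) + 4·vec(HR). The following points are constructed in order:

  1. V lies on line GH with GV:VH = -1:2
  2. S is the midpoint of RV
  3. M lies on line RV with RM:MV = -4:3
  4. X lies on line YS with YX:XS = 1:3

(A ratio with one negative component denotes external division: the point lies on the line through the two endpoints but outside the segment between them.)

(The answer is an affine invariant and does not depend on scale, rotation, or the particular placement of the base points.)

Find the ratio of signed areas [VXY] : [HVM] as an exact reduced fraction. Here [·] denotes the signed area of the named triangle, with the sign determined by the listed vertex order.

[VXY]:[HVM] = 11/48

Work in coordinates with H = (0, 0), G = (1, 0), R = (0, 1), Y = (5, 4).
1. V lies on line GH with GV:VH = -1:2 ⇒ V = (2, 0)
2. S is the midpoint of RV ⇒ S = (1, 1/2)
3. M lies on line RV with RM:MV = -4:3 ⇒ M = (8, -3)
4. X lies on line YS with YX:XS = 1:3 ⇒ X = (4, 25/8)
2·[VXY] = -11/8, 2·[HVM] = -6
[VXY]:[HVM] = -11/8:-6 = 11/48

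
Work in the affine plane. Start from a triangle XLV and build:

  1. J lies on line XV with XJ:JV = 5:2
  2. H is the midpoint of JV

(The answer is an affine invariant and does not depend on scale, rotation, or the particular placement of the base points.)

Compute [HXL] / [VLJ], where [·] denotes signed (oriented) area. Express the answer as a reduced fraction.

[HXL]:[VLJ] = -3

Choose coordinates X = (0, 0), L = (1, 0), V = (0, 1).
1. J lies on line XV with XJ:JV = 5:2 ⇒ J = (0, 5/7)
2. H is the midpoint of JV ⇒ H = (0, 6/7)
2·[HXL] = 6/7, 2·[VLJ] = -2/7
[HXL]:[VLJ] = 6/7:-2/7 = -3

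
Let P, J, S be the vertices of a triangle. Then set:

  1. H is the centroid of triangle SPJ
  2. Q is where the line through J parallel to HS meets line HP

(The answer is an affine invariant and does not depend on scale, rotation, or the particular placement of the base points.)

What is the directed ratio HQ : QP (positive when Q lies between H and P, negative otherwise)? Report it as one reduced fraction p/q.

HQ:QP = -1/2

Set P = (0, 0), J = (1, 0), S = (0, 1); any affine frame gives the same invariant.
1. H is the centroid of triangle SPJ ⇒ H = (1/3, 1/3)
2. Q is where the line through J parallel to HS meets line HP ⇒ Q = (2/3, 2/3)
Q = H + t·(P−H) with t = -1, so HQ:QP = t:(1−t) = -1:2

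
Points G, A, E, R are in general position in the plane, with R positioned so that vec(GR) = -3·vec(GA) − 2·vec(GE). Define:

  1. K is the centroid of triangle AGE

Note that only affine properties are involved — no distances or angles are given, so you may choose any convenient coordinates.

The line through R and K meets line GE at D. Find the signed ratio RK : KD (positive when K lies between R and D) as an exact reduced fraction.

Choose coordinates G = (0, 0), A = (1, 0), E = (0, 1), R = (-3, -2).
1. K is the centroid of triangle AGE ⇒ K = (1/3, 1/3)
line RK meets GE at D = (0, 1/10)
K = R + t·(D−R) with t = 10/9, so RK:KD = 10/9:-1/9

RK:KD = -10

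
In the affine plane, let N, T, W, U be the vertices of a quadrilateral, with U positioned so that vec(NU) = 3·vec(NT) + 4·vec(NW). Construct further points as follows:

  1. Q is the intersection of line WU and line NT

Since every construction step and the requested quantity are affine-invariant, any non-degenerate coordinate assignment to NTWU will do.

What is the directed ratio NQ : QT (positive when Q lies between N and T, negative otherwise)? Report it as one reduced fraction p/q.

NQ:QT = -1/2

Choose coordinates N = (0, 0), T = (1, 0), W = (0, 1), U = (3, 4).
1. Q is the intersection of line WU and line NT ⇒ Q = (-1, 0)
Q = N + t·(T−N) with t = -1, so NQ:QT = t:(1−t) = -1:2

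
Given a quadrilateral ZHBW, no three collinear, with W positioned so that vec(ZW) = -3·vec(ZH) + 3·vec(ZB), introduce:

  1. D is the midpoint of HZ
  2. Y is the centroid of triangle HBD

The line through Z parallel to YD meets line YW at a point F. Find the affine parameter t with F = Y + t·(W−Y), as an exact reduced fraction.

t = 1/7

Work in coordinates with Z = (0, 0), H = (1, 0), B = (0, 1), W = (-3, 3).
1. D is the midpoint of HZ ⇒ D = (1/2, 0)
2. Y is the centroid of triangle HBD ⇒ Y = (1/2, 1/3)
through Z parallel to YD: direction (0, -1/3); meets YW at F = (0, 5/7)
F = Y + t·(W−Y) with t = 1/7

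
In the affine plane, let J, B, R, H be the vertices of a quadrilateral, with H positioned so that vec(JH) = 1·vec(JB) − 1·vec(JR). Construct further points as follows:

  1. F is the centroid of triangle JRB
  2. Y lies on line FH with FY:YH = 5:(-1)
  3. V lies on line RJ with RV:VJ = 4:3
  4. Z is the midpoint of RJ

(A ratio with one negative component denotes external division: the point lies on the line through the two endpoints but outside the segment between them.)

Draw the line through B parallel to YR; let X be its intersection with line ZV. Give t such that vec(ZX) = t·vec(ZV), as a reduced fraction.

t = -21

Choose coordinates J = (0, 0), B = (1, 0), R = (0, 1), H = (1, -1).
1. F is the centroid of triangle JRB ⇒ F = (1/3, 1/3)
2. Y lies on line FH with FY:YH = 5:(-1) ⇒ Y = (7/6, -4/3)
3. V lies on line RJ with RV:VJ = 4:3 ⇒ V = (0, 3/7)
4. Z is the midpoint of RJ ⇒ Z = (0, 1/2)
through B parallel to YR: direction (-7/6, 7/3); meets ZV at X = (0, 2)
X = Z + t·(V−Z) with t = -21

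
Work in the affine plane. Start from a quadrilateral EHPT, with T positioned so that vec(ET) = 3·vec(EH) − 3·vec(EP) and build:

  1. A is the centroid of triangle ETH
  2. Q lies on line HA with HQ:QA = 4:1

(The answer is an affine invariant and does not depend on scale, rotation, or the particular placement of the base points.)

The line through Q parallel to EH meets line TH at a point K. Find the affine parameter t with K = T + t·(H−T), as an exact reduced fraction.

Set E = (0, 0), H = (1, 0), P = (0, 1), T = (3, -3); any affine frame gives the same invariant.
1. A is the centroid of triangle ETH ⇒ A = (4/3, -1)
2. Q lies on line HA with HQ:QA = 4:1 ⇒ Q = (19/15, -4/5)
through Q parallel to EH: direction (1, 0); meets TH at K = (23/15, -4/5)
K = T + t·(H−T) with t = 11/15

t = 11/15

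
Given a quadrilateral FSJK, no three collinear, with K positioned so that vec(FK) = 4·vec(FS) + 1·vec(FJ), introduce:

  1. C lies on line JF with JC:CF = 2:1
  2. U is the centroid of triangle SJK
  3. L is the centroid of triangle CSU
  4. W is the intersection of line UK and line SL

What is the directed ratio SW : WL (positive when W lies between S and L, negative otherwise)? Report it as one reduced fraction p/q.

SW:WL = -18/7

Assign F = (0, 0), S = (1, 0), J = (0, 1), K = (4, 1) — the answer is frame-independent, so this choice is without loss of generality.
1. C lies on line JF with JC:CF = 2:1 ⇒ C = (0, 1/3)
2. U is the centroid of triangle SJK ⇒ U = (5/3, 2/3)
3. L is the centroid of triangle CSU ⇒ L = (8/9, 1/3)
4. W is the intersection of line UK and line SL ⇒ W = (9/11, 6/11)
W = S + t·(L−S) with t = 18/11, so SW:WL = t:(1−t) = 18/11:-7/11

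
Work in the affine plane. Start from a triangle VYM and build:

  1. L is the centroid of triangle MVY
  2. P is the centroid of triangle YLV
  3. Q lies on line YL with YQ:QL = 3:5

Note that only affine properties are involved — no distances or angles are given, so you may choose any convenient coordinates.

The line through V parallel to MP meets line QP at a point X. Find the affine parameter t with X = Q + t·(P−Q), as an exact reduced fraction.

t = 13/5

Choose coordinates V = (0, 0), Y = (1, 0), M = (0, 1).
1. L is the centroid of triangle MVY ⇒ L = (1/3, 1/3)
2. P is the centroid of triangle YLV ⇒ P = (4/9, 1/9)
3. Q lies on line YL with YQ:QL = 3:5 ⇒ Q = (3/4, 1/8)
through V parallel to MP: direction (4/9, -8/9); meets QP at X = (-2/45, 4/45)
X = Q + t·(P−Q) with t = 13/5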